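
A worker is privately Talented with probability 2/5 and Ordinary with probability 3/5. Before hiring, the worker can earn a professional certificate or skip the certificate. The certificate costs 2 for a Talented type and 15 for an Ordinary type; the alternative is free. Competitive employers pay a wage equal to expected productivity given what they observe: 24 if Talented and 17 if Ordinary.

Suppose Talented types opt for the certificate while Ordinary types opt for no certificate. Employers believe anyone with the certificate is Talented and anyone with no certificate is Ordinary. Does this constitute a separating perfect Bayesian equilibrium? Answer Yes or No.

Yes

Under these beliefs, the certificate earns wage 24 and no certificate earns wage 17.
Talented: the certificate nets 24 − 2 = 22; no certificate nets 17. Talented prefers the certificate.
Ordinary: the certificate nets 24 − 15 = 9; no certificate nets 17. Ordinary prefers no certificate.
Neither type deviates, so the separating profile is an equilibrium.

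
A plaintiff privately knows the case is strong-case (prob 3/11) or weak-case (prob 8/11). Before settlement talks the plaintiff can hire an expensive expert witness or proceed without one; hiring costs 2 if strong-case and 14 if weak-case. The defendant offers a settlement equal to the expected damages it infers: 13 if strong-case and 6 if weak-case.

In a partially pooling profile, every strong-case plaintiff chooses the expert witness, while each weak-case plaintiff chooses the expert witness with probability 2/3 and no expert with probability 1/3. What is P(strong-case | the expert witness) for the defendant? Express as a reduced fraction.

P(the expert witness) = (3/11)·1 + (8/11)·(2/3) = 25/33.
By Bayes' rule, P(strong-case | the expert witness) = (3/11) / (25/33) = 9/25.

9/25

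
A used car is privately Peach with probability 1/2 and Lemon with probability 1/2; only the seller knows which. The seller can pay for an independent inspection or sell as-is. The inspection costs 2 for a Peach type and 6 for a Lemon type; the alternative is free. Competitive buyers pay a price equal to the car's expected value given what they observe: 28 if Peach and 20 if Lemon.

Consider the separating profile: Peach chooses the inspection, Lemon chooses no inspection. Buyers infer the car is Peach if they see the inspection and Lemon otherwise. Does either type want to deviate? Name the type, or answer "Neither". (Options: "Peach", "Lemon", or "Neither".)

The inspection pays 28; no inspection pays 20.
Peach: assigned the inspection, nets 28 − 2 = 26; deviating to no inspection nets 20.
Lemon: assigned no inspection, nets 20; deviating to the inspection nets 28 − 6 = 22.
The Lemon type gains 2 by deviating.

Lemon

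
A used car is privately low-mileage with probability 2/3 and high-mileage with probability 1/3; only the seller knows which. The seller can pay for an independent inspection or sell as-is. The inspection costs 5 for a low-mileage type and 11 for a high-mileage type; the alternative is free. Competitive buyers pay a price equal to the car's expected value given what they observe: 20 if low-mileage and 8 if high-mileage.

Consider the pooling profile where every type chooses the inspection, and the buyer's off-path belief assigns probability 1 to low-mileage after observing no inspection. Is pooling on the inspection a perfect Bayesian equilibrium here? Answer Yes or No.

No

On path, the buyer holds the prior and pays 2/3·20 + 1/3·8 = 16. Off path (no inspection), believing low-mileage, it pays 20.
low-mileage: the inspection nets 16 − 5 = 11; no inspection nets 20. low-mileage would deviate.
high-mileage: the inspection nets 16 − 11 = 5; no inspection nets 20. high-mileage would deviate.
A type deviates, so pooling fails.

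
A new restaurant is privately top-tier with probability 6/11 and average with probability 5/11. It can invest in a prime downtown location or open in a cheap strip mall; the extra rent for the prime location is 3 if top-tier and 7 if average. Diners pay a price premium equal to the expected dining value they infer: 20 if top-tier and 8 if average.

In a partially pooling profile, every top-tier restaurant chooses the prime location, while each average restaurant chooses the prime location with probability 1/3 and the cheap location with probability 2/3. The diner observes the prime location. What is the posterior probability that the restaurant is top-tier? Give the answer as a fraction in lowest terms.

P(the prime location) = (6/11)·1 + (5/11)·(1/3) = 23/33.
By Bayes' rule, P(top-tier | the prime location) = (6/11) / (23/33) = 18/23.

18/23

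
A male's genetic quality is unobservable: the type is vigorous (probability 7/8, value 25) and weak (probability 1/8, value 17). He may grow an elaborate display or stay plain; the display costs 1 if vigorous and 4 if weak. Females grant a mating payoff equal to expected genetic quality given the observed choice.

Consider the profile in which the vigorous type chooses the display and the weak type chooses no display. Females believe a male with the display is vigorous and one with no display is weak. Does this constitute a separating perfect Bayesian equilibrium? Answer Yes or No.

No

Under these beliefs, the display earns mating payoff 25 and no display earns mating payoff 17.
vigorous: the display nets 25 − 1 = 24; no display nets 17. vigorous prefers the display.
weak: the display nets 25 − 4 = 21; no display nets 17. weak would deviate to the display.
weak has a profitable deviation, so the profile is not an equilibrium.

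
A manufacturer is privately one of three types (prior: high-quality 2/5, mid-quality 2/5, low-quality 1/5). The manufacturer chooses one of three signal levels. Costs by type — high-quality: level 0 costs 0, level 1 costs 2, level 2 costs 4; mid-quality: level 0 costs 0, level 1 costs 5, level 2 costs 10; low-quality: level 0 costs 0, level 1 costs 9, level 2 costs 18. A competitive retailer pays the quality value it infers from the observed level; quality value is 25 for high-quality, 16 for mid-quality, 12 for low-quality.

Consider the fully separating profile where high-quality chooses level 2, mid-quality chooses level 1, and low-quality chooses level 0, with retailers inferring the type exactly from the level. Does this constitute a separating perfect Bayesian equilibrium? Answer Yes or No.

Separating prices: level 2 → 25, level 1 → 16, level 0 → 12.
high-quality (assigned level 2): level 0: 12 − 0 = 12; level 1: 16 − 2 = 14; level 2: 25 − 4 = 21. high-quality stays.
mid-quality (assigned level 1): level 0: 12 − 0 = 12; level 1: 16 − 5 = 11; level 2: 25 − 10 = 15. mid-quality prefers level 2.
low-quality (assigned level 0): level 0: 12 − 0 = 12; level 1: 16 − 9 = 7; level 2: 25 − 18 = 7. low-quality stays.
At least one type deviates; the separating profile fails.

No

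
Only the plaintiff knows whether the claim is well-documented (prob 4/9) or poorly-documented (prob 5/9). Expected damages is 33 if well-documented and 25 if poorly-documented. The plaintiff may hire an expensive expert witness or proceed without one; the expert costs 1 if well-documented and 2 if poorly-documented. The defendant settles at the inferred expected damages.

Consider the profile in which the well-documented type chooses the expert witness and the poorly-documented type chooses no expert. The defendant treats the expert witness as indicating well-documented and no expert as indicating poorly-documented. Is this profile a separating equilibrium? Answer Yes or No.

Under these beliefs, the expert witness earns settlement 33 and no expert earns settlement 25.
well-documented: the expert witness nets 33 − 1 = 32; no expert nets 25. well-documented prefers the expert witness.
poorly-documented: the expert witness nets 33 − 2 = 31; no expert nets 25. poorly-documented would deviate to the expert witness.
poorly-documented has a profitable deviation, so the profile is not an equilibrium.

No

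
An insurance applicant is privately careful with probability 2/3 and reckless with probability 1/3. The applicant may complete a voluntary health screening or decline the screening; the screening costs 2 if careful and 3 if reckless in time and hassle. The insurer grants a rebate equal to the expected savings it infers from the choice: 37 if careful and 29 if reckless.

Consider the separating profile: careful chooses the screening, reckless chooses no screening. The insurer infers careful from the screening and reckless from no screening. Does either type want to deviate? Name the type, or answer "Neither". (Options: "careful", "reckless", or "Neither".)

reckless

The screening pays 37; no screening pays 29.
careful: assigned the screening, nets 37 − 2 = 35; deviating to no screening nets 29.
reckless: assigned no screening, nets 29; deviating to the screening nets 37 − 3 = 34.
The reckless type gains 5 by deviating.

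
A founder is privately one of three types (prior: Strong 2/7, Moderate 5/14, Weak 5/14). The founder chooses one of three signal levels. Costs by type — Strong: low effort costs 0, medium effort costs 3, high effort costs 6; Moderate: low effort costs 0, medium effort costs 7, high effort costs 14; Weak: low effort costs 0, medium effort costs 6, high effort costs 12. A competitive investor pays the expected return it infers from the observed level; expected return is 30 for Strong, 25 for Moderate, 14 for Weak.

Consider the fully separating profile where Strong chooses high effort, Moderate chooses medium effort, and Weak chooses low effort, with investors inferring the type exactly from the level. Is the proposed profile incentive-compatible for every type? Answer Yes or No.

Separating valuations: high effort → 30, medium effort → 25, low effort → 14.
Strong (assigned high effort): low effort: 14 − 0 = 14; medium effort: 25 − 3 = 22; high effort: 30 − 6 = 24. Strong stays.
Moderate (assigned medium effort): low effort: 14 − 0 = 14; medium effort: 25 − 7 = 18; high effort: 30 − 14 = 16. Moderate stays.
Weak (assigned low effort): low effort: 14 − 0 = 14; medium effort: 25 − 6 = 19; high effort: 30 − 12 = 18. Weak prefers medium effort.
At least one type deviates; the separating profile fails.

No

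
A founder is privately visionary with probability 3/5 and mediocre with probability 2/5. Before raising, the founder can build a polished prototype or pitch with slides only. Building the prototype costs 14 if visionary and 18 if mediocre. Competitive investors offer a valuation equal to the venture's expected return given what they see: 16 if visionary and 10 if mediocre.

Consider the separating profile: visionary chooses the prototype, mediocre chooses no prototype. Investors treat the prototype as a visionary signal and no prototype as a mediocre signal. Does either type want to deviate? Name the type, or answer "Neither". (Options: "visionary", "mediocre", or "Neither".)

The prototype pays 16; no prototype pays 10.
visionary: assigned the prototype, nets 16 − 14 = 2; deviating to no prototype nets 10.
mediocre: assigned no prototype, nets 10; deviating to the prototype nets 16 − 18 = -2.
The visionary type gains 8 by deviating.

visionary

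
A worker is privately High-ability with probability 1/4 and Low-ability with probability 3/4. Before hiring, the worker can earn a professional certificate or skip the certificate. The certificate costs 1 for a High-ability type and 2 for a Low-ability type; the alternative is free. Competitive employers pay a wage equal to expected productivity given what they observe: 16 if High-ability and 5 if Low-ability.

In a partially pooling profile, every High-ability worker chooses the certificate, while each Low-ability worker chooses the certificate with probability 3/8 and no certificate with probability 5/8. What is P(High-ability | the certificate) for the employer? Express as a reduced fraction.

8/17

P(the certificate) = (1/4)·1 + (3/4)·(3/8) = 17/32.
By Bayes' rule, P(High-ability | the certificate) = (1/4) / (17/32) = 8/17.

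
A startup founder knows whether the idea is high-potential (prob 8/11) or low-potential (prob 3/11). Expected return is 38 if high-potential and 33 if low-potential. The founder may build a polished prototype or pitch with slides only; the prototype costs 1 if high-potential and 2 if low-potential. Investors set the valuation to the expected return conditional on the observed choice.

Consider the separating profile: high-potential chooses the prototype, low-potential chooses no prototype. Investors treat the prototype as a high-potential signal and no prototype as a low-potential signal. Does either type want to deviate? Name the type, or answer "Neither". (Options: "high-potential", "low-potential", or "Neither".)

low-potential

The prototype pays 38; no prototype pays 33.
high-potential: assigned the prototype, nets 38 − 1 = 37; deviating to no prototype nets 33.
low-potential: assigned no prototype, nets 33; deviating to the prototype nets 38 − 2 = 36.
The low-potential type gains 3 by deviating.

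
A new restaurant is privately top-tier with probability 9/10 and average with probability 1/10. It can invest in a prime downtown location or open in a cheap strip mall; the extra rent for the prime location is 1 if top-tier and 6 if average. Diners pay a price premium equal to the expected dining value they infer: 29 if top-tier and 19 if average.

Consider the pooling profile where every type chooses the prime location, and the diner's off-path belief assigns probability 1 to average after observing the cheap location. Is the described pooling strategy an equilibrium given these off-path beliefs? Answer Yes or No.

Yes

On path, the diner holds the prior and pays 9/10·29 + 1/10·19 = 28. Off path (the cheap location), believing average, it pays 19.
top-tier: the prime location nets 28 − 1 = 27; the cheap location nets 19. top-tier stays.
average: the prime location nets 28 − 6 = 22; the cheap location nets 19. average stays.
No type deviates, so pooling is sustained.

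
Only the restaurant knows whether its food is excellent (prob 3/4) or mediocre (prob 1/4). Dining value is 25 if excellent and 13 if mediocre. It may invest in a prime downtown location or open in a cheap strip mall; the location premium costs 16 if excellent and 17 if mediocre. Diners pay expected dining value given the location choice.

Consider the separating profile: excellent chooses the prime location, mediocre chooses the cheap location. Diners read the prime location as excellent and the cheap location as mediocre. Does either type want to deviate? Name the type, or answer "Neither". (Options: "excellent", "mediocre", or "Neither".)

excellent

The prime location pays 25; the cheap location pays 13.
excellent: assigned the prime location, nets 25 − 16 = 9; deviating to the cheap location nets 13.
mediocre: assigned the cheap location, nets 13; deviating to the prime location nets 25 − 17 = 8.
The excellent type gains 4 by deviating.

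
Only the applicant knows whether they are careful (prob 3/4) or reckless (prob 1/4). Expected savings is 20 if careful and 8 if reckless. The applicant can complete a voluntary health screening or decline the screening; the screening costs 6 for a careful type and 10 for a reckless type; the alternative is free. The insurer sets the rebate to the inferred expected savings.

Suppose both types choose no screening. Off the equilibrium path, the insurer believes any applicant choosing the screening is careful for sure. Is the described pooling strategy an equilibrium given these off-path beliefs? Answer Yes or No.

Yes

On path, the insurer holds the prior and pays 3/4·20 + 1/4·8 = 17. Off path (the screening), believing careful, it pays 20.
careful: no screening nets 17; the screening nets 20 − 6 = 14. careful stays.
reckless: no screening nets 17; the screening nets 20 − 10 = 10. reckless stays.
No type deviates, so pooling is sustained.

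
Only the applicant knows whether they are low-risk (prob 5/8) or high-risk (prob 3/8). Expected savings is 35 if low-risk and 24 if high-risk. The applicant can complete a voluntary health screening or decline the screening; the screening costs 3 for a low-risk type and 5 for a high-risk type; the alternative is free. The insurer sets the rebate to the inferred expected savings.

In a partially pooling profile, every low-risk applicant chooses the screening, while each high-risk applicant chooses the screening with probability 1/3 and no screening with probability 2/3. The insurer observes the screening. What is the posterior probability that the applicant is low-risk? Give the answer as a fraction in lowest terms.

P(the screening) = (5/8)·1 + (3/8)·(1/3) = 3/4.
By Bayes' rule, P(low-risk | the screening) = (5/8) / (3/4) = 5/6.

5/6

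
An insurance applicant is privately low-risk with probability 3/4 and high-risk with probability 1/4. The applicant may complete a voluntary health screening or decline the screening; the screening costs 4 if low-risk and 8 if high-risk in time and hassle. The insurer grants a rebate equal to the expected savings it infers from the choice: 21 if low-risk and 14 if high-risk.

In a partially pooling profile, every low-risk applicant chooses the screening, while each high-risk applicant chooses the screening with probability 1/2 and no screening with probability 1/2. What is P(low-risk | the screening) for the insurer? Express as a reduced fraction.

P(the screening) = (3/4)·1 + (1/4)·(1/2) = 7/8.
By Bayes' rule, P(low-risk | the screening) = (3/4) / (7/8) = 6/7.

6/7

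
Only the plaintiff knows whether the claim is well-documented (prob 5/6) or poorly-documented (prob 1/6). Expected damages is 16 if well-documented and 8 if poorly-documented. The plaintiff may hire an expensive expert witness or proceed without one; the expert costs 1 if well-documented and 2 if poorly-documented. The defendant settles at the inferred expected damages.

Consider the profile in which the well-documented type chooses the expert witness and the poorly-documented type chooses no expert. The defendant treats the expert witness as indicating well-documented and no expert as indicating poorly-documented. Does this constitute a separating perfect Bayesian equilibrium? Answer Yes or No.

Under these beliefs, the expert witness earns settlement 16 and no expert earns settlement 8.
well-documented: the expert witness nets 16 − 1 = 15; no expert nets 8. well-documented prefers the expert witness.
poorly-documented: the expert witness nets 16 − 2 = 14; no expert nets 8. poorly-documented would deviate to the expert witness.
poorly-documented has a profitable deviation, so the profile is not an equilibrium.

No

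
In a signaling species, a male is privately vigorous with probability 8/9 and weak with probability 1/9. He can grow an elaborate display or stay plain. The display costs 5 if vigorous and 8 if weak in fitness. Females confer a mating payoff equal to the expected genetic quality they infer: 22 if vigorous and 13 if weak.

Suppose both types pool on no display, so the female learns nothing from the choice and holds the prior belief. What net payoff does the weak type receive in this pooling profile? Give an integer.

21

Pooled mating payoff = 8/9·22 + 1/9·13 = 21.
weak pays no cost for no display, so net payoff = 21.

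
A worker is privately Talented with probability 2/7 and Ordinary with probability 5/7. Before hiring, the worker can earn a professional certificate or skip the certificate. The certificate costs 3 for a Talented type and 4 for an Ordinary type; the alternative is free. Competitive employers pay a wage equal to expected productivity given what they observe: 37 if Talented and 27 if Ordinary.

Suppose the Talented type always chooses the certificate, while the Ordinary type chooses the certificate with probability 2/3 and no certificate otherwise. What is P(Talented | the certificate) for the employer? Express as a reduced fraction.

P(the certificate) = (2/7)·1 + (5/7)·(2/3) = 16/21.
By Bayes' rule, P(Talented | the certificate) = (2/7) / (16/21) = 3/8.

3/8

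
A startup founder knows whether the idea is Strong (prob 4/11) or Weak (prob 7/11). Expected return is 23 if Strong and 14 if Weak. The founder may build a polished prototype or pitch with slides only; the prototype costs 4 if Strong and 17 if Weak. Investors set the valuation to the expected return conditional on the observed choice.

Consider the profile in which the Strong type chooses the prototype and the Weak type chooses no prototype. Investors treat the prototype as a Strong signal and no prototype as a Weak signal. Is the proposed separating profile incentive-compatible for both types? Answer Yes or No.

Under these beliefs, the prototype earns valuation 23 and no prototype earns valuation 14.
Strong: the prototype nets 23 − 4 = 19; no prototype nets 14. Strong prefers the prototype.
Weak: the prototype nets 23 − 17 = 6; no prototype nets 14. Weak prefers no prototype.
Neither type deviates, so the separating profile is an equilibrium.

Yes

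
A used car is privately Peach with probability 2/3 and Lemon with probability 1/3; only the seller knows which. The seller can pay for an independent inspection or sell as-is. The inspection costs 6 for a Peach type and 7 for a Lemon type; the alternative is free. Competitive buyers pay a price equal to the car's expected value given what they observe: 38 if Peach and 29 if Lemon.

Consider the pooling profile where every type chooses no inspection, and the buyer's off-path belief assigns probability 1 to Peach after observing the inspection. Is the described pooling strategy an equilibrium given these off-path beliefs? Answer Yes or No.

Yes

On path, the buyer holds the prior and pays 2/3·38 + 1/3·29 = 35. Off path (the inspection), believing Peach, it pays 38.
Peach: no inspection nets 35; the inspection nets 38 − 6 = 32. Peach stays.
Lemon: no inspection nets 35; the inspection nets 38 − 7 = 31. Lemon stays.
No type deviates, so pooling is sustained.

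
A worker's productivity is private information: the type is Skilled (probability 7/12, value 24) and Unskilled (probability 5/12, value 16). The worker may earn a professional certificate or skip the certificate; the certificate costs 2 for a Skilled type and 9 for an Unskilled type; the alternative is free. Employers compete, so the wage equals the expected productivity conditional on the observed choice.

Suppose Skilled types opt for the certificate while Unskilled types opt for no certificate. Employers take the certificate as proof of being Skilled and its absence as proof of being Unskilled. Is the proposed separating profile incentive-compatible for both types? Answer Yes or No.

Yes

Under these beliefs, the certificate earns wage 24 and no certificate earns wage 16.
Skilled: the certificate nets 24 − 2 = 22; no certificate nets 16. Skilled prefers the certificate.
Unskilled: the certificate nets 24 − 9 = 15; no certificate nets 16. Unskilled prefers no certificate.
Neither type deviates, so the separating profile is an equilibrium.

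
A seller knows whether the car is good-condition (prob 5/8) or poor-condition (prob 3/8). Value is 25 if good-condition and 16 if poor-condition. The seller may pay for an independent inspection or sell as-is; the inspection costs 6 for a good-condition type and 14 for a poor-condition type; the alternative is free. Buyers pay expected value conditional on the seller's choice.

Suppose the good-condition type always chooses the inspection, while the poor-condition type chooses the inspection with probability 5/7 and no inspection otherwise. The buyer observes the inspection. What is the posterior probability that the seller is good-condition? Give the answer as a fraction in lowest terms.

7/10

P(the inspection) = (5/8)·1 + (3/8)·(5/7) = 25/28.
By Bayes' rule, P(good-condition | the inspection) = (5/8) / (25/28) = 7/10.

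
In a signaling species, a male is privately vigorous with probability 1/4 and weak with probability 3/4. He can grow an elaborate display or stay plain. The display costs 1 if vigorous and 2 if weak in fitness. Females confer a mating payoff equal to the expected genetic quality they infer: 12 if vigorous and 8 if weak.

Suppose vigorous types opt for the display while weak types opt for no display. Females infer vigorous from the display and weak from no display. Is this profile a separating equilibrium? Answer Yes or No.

No

Under these beliefs, the display earns mating payoff 12 and no display earns mating payoff 8.
vigorous: the display nets 12 − 1 = 11; no display nets 8. vigorous prefers the display.
weak: the display nets 12 − 2 = 10; no display nets 8. weak would deviate to the display.
weak has a profitable deviation, so the profile is not an equilibrium.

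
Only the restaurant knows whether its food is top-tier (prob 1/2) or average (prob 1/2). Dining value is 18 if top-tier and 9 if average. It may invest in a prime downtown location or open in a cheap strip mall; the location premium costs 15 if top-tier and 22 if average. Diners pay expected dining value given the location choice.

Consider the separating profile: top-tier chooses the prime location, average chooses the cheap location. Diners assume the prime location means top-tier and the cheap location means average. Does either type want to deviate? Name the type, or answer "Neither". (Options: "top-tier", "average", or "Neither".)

The prime location pays 18; the cheap location pays 9.
top-tier: assigned the prime location, nets 18 − 15 = 3; deviating to the cheap location nets 9.
average: assigned the cheap location, nets 9; deviating to the prime location nets 18 − 22 = -4.
The top-tier type gains 6 by deviating.

top-tier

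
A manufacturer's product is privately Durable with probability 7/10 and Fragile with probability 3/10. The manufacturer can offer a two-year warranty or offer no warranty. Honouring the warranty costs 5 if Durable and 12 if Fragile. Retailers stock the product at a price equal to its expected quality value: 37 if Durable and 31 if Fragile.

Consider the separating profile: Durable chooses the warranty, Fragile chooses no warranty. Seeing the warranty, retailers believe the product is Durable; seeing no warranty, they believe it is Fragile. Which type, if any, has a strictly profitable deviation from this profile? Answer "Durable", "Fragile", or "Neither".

Neither

The warranty pays 37; no warranty pays 31.
Durable: assigned the warranty, nets 37 − 5 = 32; deviating to no warranty nets 31.
Fragile: assigned no warranty, nets 31; deviating to the warranty nets 37 − 12 = 25.
Both types strictly prefer their assigned action; no profitable deviation.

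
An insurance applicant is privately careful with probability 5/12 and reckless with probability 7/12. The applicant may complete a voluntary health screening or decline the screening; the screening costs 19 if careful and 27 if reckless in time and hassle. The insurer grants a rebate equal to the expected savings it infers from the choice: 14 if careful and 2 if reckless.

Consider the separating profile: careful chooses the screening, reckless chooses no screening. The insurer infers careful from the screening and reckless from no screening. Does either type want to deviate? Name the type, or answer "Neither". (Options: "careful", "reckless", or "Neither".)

The screening pays 14; no screening pays 2.
careful: assigned the screening, nets 14 − 19 = -5; deviating to no screening nets 2.
reckless: assigned no screening, nets 2; deviating to the screening nets 14 − 27 = -13.
The careful type gains 7 by deviating.

careful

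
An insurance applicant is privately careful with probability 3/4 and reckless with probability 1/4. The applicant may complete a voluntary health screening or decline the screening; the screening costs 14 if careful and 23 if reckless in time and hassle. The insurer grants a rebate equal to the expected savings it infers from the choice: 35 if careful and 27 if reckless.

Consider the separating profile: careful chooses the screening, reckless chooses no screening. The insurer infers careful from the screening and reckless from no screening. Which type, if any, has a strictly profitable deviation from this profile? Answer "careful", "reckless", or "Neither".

The screening pays 35; no screening pays 27.
careful: assigned the screening, nets 35 − 14 = 21; deviating to no screening nets 27.
reckless: assigned no screening, nets 27; deviating to the screening nets 35 − 23 = 12.
The careful type gains 6 by deviating.

careful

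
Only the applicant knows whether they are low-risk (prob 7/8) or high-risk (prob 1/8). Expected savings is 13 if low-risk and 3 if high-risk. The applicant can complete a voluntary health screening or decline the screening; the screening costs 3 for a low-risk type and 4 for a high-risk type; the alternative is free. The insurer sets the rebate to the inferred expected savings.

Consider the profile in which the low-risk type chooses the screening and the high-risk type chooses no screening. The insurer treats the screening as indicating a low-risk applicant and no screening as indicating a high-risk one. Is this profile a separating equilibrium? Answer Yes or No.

Under these beliefs, the screening earns rebate 13 and no screening earns rebate 3.
low-risk: the screening nets 13 − 3 = 10; no screening nets 3. low-risk prefers the screening.
high-risk: the screening nets 13 − 4 = 9; no screening nets 3. high-risk would deviate to the screening.
high-risk has a profitable deviation, so the profile is not an equilibrium.

No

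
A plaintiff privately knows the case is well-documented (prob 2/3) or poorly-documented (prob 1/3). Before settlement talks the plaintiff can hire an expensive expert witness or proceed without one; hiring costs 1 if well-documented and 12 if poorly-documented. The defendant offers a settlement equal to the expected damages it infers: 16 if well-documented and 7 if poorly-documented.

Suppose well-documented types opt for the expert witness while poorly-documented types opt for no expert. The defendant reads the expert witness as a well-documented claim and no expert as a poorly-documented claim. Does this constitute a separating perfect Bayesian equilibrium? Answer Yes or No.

Under these beliefs, the expert witness earns settlement 16 and no expert earns settlement 7.
well-documented: the expert witness nets 16 − 1 = 15; no expert nets 7. well-documented prefers the expert witness.
poorly-documented: the expert witness nets 16 − 12 = 4; no expert nets 7. poorly-documented prefers no expert.
Neither type deviates, so the separating profile is an equilibrium.

Yes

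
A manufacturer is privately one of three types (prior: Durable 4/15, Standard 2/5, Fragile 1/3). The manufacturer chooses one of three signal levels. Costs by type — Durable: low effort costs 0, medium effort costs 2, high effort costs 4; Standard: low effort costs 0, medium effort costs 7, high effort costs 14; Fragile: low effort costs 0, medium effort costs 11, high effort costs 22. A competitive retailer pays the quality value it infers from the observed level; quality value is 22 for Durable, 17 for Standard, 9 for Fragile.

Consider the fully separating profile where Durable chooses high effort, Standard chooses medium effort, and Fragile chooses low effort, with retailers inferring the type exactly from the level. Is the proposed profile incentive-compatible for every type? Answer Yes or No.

Yes

Separating prices: high effort → 22, medium effort → 17, low effort → 9.
Durable (assigned high effort): low effort: 9 − 0 = 9; medium effort: 17 − 2 = 15; high effort: 22 − 4 = 18. Durable stays.
Standard (assigned medium effort): low effort: 9 − 0 = 9; medium effort: 17 − 7 = 10; high effort: 22 − 14 = 8. Standard stays.
Fragile (assigned low effort): low effort: 9 − 0 = 9; medium effort: 17 − 11 = 6; high effort: 22 − 22 = 0. Fragile stays.
Every type prefers its assigned level; separation holds.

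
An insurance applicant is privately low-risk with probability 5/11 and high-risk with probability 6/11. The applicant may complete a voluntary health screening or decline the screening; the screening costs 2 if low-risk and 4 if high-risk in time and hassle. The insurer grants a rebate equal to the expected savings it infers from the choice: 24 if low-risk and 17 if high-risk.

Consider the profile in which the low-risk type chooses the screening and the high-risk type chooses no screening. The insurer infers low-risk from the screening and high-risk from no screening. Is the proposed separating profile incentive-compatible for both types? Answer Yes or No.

No

Under these beliefs, the screening earns rebate 24 and no screening earns rebate 17.
low-risk: the screening nets 24 − 2 = 22; no screening nets 17. low-risk prefers the screening.
high-risk: the screening nets 24 − 4 = 20; no screening nets 17. high-risk would deviate to the screening.
high-risk has a profitable deviation, so the profile is not an equilibrium.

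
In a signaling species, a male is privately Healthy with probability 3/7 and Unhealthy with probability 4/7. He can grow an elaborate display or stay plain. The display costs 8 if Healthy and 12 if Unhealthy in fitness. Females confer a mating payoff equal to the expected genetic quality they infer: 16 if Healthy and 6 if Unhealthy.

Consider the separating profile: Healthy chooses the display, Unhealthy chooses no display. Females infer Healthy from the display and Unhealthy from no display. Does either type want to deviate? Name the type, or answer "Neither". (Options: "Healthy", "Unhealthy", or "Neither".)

Neither

The display pays 16; no display pays 6.
Healthy: assigned the display, nets 16 − 8 = 8; deviating to no display nets 6.
Unhealthy: assigned no display, nets 6; deviating to the display nets 16 − 12 = 4.
Both types strictly prefer their assigned action; no profitable deviation.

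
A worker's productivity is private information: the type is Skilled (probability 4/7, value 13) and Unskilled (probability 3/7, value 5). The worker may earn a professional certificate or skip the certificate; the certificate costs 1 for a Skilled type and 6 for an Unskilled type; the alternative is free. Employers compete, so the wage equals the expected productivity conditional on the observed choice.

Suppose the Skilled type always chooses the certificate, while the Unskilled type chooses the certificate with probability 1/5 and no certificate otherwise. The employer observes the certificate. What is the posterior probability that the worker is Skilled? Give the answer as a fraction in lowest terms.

P(the certificate) = (4/7)·1 + (3/7)·(1/5) = 23/35.
By Bayes' rule, P(Skilled | the certificate) = (4/7) / (23/35) = 20/23.

20/23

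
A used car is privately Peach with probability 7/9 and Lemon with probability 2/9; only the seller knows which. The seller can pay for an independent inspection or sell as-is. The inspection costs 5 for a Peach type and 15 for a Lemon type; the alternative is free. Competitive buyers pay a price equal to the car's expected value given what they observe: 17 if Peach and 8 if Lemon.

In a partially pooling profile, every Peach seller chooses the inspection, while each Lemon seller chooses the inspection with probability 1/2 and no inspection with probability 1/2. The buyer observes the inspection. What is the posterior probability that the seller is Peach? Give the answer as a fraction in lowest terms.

P(the inspection) = (7/9)·1 + (2/9)·(1/2) = 8/9.
By Bayes' rule, P(Peach | the inspection) = (7/9) / (8/9) = 7/8.

7/8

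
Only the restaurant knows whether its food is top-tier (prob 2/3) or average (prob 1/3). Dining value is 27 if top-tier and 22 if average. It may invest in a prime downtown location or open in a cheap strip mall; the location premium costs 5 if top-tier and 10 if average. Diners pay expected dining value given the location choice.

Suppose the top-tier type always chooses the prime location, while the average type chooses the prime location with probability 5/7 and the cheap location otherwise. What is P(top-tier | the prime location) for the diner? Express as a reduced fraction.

P(the prime location) = (2/3)·1 + (1/3)·(5/7) = 19/21.
By Bayes' rule, P(top-tier | the prime location) = (2/3) / (19/21) = 14/19.

14/19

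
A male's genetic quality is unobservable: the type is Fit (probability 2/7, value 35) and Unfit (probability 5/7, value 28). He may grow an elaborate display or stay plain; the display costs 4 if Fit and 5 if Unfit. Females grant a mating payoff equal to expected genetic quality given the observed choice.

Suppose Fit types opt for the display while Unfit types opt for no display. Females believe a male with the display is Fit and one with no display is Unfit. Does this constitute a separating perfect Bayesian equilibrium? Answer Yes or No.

No

Under these beliefs, the display earns mating payoff 35 and no display earns mating payoff 28.
Fit: the display nets 35 − 4 = 31; no display nets 28. Fit prefers the display.
Unfit: the display nets 35 − 5 = 30; no display nets 28. Unfit would deviate to the display.
Unfit has a profitable deviation, so the profile is not an equilibrium.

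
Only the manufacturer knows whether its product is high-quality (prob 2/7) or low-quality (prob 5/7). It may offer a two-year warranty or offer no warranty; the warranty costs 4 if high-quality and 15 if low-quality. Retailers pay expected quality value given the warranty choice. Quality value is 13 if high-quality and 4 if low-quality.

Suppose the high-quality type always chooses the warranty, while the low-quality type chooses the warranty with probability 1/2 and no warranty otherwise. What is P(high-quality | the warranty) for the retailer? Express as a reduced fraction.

4/9

P(the warranty) = (2/7)·1 + (5/7)·(1/2) = 9/14.
By Bayes' rule, P(high-quality | the warranty) = (2/7) / (9/14) = 4/9.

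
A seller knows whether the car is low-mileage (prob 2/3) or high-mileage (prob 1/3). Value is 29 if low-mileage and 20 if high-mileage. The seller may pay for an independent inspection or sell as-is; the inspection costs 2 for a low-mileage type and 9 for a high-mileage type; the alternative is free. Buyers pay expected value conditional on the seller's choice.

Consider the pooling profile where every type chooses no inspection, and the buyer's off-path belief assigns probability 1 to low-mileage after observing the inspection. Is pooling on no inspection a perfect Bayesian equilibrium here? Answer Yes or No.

On path, the buyer holds the prior and pays 2/3·29 + 1/3·20 = 26. Off path (the inspection), believing low-mileage, it pays 29.
low-mileage: no inspection nets 26; the inspection nets 29 − 2 = 27. low-mileage would deviate.
high-mileage: no inspection nets 26; the inspection nets 29 − 9 = 20. high-mileage stays.
A type deviates, so pooling fails.

No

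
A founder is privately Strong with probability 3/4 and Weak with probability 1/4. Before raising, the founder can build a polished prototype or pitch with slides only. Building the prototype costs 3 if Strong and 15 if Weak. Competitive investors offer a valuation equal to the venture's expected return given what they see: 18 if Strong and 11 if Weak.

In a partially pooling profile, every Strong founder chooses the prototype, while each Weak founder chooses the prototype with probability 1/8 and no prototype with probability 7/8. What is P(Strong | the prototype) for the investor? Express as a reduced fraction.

P(the prototype) = (3/4)·1 + (1/4)·(1/8) = 25/32.
By Bayes' rule, P(Strong | the prototype) = (3/4) / (25/32) = 24/25.

24/25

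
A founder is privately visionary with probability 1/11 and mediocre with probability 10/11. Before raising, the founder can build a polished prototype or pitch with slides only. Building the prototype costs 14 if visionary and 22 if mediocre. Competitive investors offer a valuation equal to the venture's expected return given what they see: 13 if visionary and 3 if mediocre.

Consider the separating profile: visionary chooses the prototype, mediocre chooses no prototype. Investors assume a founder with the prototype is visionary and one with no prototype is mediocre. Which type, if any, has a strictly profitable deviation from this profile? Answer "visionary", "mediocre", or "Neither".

The prototype pays 13; no prototype pays 3.
visionary: assigned the prototype, nets 13 − 14 = -1; deviating to no prototype nets 3.
mediocre: assigned no prototype, nets 3; deviating to the prototype nets 13 − 22 = -9.
The visionary type gains 4 by deviating.

visionary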